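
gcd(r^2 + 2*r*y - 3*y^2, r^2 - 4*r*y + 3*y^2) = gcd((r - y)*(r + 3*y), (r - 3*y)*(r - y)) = -r + y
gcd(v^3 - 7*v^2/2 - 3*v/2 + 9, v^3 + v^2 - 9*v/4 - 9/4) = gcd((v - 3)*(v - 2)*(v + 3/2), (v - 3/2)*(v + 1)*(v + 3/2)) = v + 3/2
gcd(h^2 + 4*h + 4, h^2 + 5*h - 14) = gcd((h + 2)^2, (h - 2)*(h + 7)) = 1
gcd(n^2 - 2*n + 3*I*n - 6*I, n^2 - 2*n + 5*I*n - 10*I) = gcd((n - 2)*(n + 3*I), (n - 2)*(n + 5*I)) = n - 2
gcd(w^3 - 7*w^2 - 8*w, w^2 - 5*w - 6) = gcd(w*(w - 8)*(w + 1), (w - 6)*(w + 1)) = w + 1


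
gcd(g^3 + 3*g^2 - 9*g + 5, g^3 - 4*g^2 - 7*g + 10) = g - 1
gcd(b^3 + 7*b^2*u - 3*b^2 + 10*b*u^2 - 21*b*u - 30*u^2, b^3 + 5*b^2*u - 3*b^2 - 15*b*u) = b^2 + 5*b*u - 3*b - 15*u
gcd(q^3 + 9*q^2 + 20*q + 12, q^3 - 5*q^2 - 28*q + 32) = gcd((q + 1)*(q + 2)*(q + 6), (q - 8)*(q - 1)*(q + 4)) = 1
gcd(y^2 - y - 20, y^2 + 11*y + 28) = y + 4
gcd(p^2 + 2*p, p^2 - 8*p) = p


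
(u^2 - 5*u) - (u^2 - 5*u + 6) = -6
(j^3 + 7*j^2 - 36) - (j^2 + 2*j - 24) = j^3 + 6*j^2 - 2*j - 12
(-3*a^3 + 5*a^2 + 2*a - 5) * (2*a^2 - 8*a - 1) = -6*a^5 + 34*a^4 - 33*a^3 - 31*a^2 + 38*a + 5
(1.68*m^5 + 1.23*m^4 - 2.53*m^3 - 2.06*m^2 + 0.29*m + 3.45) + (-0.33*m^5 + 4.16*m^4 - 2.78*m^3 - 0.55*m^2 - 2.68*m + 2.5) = 1.35*m^5 + 5.39*m^4 - 5.31*m^3 - 2.61*m^2 - 2.39*m + 5.95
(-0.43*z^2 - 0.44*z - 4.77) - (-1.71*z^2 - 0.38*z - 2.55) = 1.28*z^2 - 0.06*z - 2.22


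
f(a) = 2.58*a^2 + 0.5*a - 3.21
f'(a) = 5.16*a + 0.5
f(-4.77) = 53.11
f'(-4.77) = -24.11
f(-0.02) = -3.22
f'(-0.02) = 0.40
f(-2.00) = 6.11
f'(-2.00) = -9.82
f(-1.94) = 5.53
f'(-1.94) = -9.51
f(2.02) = 8.33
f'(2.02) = 10.92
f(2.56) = 14.98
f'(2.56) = 13.71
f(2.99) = 21.35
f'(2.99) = 15.93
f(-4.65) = 50.25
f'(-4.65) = -23.49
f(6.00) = 92.67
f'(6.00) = 31.46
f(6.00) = 92.67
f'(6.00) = 31.46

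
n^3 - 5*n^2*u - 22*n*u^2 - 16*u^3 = (n - 8*u)*(n + u)*(n + 2*u)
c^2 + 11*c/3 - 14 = (c - 7/3)*(c + 6)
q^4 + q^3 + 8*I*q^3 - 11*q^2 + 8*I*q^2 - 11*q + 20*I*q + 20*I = (q + 1)*(q - I)*(q + 4*I)*(q + 5*I)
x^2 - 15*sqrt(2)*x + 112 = (x - 8*sqrt(2))*(x - 7*sqrt(2))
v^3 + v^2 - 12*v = v*(v - 3)*(v + 4)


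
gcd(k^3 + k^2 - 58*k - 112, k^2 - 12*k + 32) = k - 8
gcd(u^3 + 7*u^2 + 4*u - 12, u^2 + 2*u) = u + 2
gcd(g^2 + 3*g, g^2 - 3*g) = g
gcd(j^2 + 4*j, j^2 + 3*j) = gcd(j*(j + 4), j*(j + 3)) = j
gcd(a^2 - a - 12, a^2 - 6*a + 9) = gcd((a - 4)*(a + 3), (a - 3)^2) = 1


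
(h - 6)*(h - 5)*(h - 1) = h^3 - 12*h^2 + 41*h - 30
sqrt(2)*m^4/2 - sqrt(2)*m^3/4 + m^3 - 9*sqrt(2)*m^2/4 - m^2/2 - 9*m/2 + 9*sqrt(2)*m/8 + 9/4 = (m - 1/2)*(m - 3*sqrt(2)/2)*(m + 3*sqrt(2)/2)*(sqrt(2)*m/2 + 1)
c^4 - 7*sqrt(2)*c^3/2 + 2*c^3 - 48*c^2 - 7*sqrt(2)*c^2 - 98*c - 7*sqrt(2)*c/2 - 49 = (c + 1)^2*(c - 7*sqrt(2))*(c + 7*sqrt(2)/2)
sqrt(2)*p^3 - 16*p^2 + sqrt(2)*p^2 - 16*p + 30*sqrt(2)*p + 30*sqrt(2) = (p - 5*sqrt(2))*(p - 3*sqrt(2))*(sqrt(2)*p + sqrt(2))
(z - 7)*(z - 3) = z^2 - 10*z + 21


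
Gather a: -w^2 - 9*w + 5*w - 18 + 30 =-w^2 - 4*w + 12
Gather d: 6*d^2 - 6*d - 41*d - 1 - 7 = 6*d^2 - 47*d - 8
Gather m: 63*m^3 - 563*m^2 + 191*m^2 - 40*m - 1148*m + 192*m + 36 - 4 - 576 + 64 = 63*m^3 - 372*m^2 - 996*m - 480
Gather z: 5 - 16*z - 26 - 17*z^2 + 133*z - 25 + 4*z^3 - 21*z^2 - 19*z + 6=4*z^3 - 38*z^2 + 98*z - 40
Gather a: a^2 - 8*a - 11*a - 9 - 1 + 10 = a^2 - 19*a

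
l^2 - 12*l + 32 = (l - 8)*(l - 4)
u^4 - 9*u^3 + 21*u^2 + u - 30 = (u - 5)*(u - 3)*(u - 2)*(u + 1)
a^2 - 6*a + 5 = (a - 5)*(a - 1)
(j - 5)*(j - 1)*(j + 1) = j^3 - 5*j^2 - j + 5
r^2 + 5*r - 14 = (r - 2)*(r + 7)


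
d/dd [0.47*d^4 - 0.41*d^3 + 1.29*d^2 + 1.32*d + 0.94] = 1.88*d^3 - 1.23*d^2 + 2.58*d + 1.32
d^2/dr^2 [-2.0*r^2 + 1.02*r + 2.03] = -4.00000000000000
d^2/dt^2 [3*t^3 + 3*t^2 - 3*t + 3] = 18*t + 6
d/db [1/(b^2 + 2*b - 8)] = 2*(-b - 1)/(b^2 + 2*b - 8)^2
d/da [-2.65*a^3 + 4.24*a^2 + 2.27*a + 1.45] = -7.95*a^2 + 8.48*a + 2.27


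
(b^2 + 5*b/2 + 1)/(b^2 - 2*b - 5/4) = 2*(b + 2)/(2*b - 5)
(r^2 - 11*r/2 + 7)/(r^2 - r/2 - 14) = (-2*r^2 + 11*r - 14)/(-2*r^2 + r + 28)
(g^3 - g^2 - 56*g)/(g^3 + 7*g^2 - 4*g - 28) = g*(g - 8)/(g^2 - 4)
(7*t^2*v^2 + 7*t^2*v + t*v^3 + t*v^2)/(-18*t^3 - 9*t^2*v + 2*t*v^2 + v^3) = t*v*(-7*t*v - 7*t - v^2 - v)/(18*t^3 + 9*t^2*v - 2*t*v^2 - v^3)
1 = 1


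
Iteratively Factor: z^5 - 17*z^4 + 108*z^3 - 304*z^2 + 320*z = (z)*(z^4 - 17*z^3 + 108*z^2 - 304*z + 320) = z*(z - 4)*(z^3 - 13*z^2 + 56*z - 80) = z*(z - 4)^2*(z^2 - 9*z + 20) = z*(z - 5)*(z - 4)^2*(z - 4)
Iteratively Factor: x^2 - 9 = (x - 3)*(x + 3)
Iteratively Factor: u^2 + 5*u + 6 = (u + 3)*(u + 2)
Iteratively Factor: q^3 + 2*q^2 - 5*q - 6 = (q + 1)*(q^2 + q - 6) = (q - 2)*(q + 1)*(q + 3)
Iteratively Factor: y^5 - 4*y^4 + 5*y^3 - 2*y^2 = (y)*(y^4 - 4*y^3 + 5*y^2 - 2*y) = y*(y - 1)*(y^3 - 3*y^2 + 2*y) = y*(y - 2)*(y - 1)*(y^2 - y) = y^2*(y - 2)*(y - 1)*(y - 1)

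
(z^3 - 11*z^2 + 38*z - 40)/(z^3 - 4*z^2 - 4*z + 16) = (z - 5)/(z + 2)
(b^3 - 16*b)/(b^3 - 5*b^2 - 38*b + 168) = b*(b + 4)/(b^2 - b - 42)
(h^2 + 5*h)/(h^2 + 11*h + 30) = h/(h + 6)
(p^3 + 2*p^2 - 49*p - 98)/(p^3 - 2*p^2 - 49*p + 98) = (p + 2)/(p - 2)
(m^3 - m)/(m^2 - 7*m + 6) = m*(m + 1)/(m - 6)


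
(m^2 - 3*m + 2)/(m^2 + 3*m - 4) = (m - 2)/(m + 4)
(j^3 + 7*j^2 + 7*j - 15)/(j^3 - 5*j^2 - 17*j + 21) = (j + 5)/(j - 7)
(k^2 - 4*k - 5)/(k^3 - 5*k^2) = (k + 1)/k^2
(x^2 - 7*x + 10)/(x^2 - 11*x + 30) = (x - 2)/(x - 6)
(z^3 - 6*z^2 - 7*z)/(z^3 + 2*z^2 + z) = (z - 7)/(z + 1)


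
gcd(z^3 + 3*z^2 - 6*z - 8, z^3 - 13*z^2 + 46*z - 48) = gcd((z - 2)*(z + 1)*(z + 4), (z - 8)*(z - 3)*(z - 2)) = z - 2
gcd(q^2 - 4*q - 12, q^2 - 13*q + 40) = 1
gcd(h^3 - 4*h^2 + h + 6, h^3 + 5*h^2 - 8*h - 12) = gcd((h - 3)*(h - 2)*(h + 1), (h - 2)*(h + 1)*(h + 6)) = h^2 - h - 2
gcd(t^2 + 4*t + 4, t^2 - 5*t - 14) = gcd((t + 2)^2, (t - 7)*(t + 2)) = t + 2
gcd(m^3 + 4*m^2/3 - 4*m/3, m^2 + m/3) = m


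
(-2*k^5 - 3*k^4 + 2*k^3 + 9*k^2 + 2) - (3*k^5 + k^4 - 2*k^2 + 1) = -5*k^5 - 4*k^4 + 2*k^3 + 11*k^2 + 1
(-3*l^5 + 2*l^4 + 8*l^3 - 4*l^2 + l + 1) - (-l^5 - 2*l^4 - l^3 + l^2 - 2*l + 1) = -2*l^5 + 4*l^4 + 9*l^3 - 5*l^2 + 3*l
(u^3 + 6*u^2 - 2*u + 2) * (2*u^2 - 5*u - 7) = 2*u^5 + 7*u^4 - 41*u^3 - 28*u^2 + 4*u - 14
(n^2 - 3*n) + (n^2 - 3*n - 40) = 2*n^2 - 6*n - 40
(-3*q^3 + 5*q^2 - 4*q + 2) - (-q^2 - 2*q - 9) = -3*q^3 + 6*q^2 - 2*q + 11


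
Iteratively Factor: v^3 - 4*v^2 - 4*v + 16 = (v + 2)*(v^2 - 6*v + 8) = (v - 2)*(v + 2)*(v - 4)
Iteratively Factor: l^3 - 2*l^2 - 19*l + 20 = (l - 5)*(l^2 + 3*l - 4) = (l - 5)*(l + 4)*(l - 1)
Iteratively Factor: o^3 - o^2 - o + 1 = (o - 1)*(o^2 - 1) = (o - 1)*(o + 1)*(o - 1)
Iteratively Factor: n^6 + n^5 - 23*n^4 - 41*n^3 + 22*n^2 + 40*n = (n - 1)*(n^5 + 2*n^4 - 21*n^3 - 62*n^2 - 40*n) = (n - 1)*(n + 2)*(n^4 - 21*n^2 - 20*n) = (n - 1)*(n + 2)*(n + 4)*(n^3 - 4*n^2 - 5*n) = n*(n - 1)*(n + 2)*(n + 4)*(n^2 - 4*n - 5) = n*(n - 1)*(n + 1)*(n + 2)*(n + 4)*(n - 5)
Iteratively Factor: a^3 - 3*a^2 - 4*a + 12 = (a - 2)*(a^2 - a - 6) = (a - 2)*(a + 2)*(a - 3)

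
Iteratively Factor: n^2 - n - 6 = (n - 3)*(n + 2)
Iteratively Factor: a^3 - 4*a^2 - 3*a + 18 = (a + 2)*(a^2 - 6*a + 9) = (a - 3)*(a + 2)*(a - 3)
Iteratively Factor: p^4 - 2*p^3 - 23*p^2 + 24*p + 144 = (p - 4)*(p^3 + 2*p^2 - 15*p - 36) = (p - 4)*(p + 3)*(p^2 - p - 12) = (p - 4)*(p + 3)^2*(p - 4)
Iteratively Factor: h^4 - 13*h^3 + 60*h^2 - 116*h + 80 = (h - 4)*(h^3 - 9*h^2 + 24*h - 20) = (h - 4)*(h - 2)*(h^2 - 7*h + 10) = (h - 4)*(h - 2)^2*(h - 5)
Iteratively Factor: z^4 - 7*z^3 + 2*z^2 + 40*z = (z)*(z^3 - 7*z^2 + 2*z + 40) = z*(z + 2)*(z^2 - 9*z + 20) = z*(z - 4)*(z + 2)*(z - 5)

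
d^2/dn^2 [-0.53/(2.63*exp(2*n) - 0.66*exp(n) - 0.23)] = (0.53*(5.26*exp(n) - 0.66)*(10.52*exp(n) - 1.32)*exp(n) + (5.5756*exp(n) - 0.3498)*(-2.63*exp(2*n) + 0.66*exp(n) + 0.23))*exp(n)/(-2.63*exp(2*n) + 0.66*exp(n) + 0.23)^3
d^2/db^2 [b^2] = 2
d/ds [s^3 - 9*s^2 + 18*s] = 3*s^2 - 18*s + 18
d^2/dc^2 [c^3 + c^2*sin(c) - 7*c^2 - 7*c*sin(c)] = -c^2*sin(c) + 7*c*sin(c) + 4*c*cos(c) + 6*c + 2*sin(c) - 14*cos(c) - 14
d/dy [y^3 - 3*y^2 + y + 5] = 3*y^2 - 6*y + 1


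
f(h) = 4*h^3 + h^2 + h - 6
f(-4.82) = -435.51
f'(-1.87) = 39.22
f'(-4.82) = 270.15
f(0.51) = -4.70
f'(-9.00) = 955.00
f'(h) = 12*h^2 + 2*h + 1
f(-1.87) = -30.53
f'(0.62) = 6.85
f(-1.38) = -15.99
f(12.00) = 7062.00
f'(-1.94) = 42.28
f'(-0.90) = 8.92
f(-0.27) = -6.28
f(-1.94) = -33.38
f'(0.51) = 5.14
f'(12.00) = 1753.00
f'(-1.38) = 21.09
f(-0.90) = -9.01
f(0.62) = -4.04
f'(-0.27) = 1.33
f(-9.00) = -2850.00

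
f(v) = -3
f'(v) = 0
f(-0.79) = -3.00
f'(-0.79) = 0.00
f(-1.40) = -3.00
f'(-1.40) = 0.00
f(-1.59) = -3.00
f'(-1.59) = 0.00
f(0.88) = -3.00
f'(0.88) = 0.00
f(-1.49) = -3.00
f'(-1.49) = 0.00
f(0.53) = -3.00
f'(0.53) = 0.00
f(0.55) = -3.00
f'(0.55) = 0.00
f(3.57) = -3.00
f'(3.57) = 0.00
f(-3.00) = -3.00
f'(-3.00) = 0.00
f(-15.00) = -3.00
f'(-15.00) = 0.00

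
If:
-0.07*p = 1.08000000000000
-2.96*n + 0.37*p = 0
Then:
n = -1.93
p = -15.43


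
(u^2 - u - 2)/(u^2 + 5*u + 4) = (u - 2)/(u + 4)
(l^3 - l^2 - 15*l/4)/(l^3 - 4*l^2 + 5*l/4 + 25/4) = l*(2*l + 3)/(2*l^2 - 3*l - 5)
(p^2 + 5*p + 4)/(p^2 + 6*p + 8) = (p + 1)/(p + 2)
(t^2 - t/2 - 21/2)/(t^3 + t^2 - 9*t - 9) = (t - 7/2)/(t^2 - 2*t - 3)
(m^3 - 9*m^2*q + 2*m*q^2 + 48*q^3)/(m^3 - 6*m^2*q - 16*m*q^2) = (m - 3*q)/m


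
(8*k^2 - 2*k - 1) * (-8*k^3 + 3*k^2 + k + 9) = -64*k^5 + 40*k^4 + 10*k^3 + 67*k^2 - 19*k - 9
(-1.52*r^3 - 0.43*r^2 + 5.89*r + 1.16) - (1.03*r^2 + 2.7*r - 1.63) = -1.52*r^3 - 1.46*r^2 + 3.19*r + 2.79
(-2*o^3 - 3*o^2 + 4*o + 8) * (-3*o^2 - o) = 6*o^5 + 11*o^4 - 9*o^3 - 28*o^2 - 8*o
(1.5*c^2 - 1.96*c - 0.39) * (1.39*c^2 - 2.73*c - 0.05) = 2.085*c^4 - 6.8194*c^3 + 4.7337*c^2 + 1.1627*c + 0.0195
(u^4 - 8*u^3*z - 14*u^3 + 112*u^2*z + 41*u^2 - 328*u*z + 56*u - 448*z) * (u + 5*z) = u^5 - 3*u^4*z - 14*u^4 - 40*u^3*z^2 + 42*u^3*z + 41*u^3 + 560*u^2*z^2 - 123*u^2*z + 56*u^2 - 1640*u*z^2 - 168*u*z - 2240*z^2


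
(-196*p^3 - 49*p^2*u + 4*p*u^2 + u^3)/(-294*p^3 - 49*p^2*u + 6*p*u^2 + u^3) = (4*p + u)/(6*p + u)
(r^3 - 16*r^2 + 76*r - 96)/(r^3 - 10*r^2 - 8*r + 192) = (r - 2)/(r + 4)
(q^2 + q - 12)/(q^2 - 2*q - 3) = (q + 4)/(q + 1)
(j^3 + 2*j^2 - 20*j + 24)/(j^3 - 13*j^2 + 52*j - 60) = (j^2 + 4*j - 12)/(j^2 - 11*j + 30)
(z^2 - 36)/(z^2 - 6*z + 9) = (z^2 - 36)/(z^2 - 6*z + 9)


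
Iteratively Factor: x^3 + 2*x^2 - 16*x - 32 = (x - 4)*(x^2 + 6*x + 8) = (x - 4)*(x + 4)*(x + 2)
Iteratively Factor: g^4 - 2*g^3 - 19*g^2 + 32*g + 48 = (g + 4)*(g^3 - 6*g^2 + 5*g + 12) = (g + 1)*(g + 4)*(g^2 - 7*g + 12) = (g - 4)*(g + 1)*(g + 4)*(g - 3)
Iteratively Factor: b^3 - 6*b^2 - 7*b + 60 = (b - 4)*(b^2 - 2*b - 15) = (b - 5)*(b - 4)*(b + 3)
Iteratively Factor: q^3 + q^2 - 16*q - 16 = (q + 4)*(q^2 - 3*q - 4) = (q - 4)*(q + 4)*(q + 1)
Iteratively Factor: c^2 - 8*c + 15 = (c - 3)*(c - 5)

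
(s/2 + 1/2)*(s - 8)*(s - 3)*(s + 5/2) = s^4/2 - 15*s^3/4 - 6*s^2 + 113*s/4 + 30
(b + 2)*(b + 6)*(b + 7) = b^3 + 15*b^2 + 68*b + 84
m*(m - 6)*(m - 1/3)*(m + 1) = m^4 - 16*m^3/3 - 13*m^2/3 + 2*m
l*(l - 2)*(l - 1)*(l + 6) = l^4 + 3*l^3 - 16*l^2 + 12*l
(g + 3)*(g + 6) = g^2 + 9*g + 18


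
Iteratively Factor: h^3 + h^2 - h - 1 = (h + 1)*(h^2 - 1) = (h + 1)^2*(h - 1)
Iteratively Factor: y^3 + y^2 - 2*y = (y + 2)*(y^2 - y) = y*(y + 2)*(y - 1)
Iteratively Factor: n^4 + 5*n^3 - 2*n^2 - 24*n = (n - 2)*(n^3 + 7*n^2 + 12*n) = n*(n - 2)*(n^2 + 7*n + 12) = n*(n - 2)*(n + 4)*(n + 3)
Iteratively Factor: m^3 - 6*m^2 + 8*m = (m)*(m^2 - 6*m + 8) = m*(m - 4)*(m - 2)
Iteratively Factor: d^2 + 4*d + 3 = (d + 3)*(d + 1)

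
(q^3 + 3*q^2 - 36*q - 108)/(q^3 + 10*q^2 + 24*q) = (q^2 - 3*q - 18)/(q*(q + 4))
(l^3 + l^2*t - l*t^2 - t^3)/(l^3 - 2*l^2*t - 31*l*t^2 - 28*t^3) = (-l^2 + t^2)/(-l^2 + 3*l*t + 28*t^2)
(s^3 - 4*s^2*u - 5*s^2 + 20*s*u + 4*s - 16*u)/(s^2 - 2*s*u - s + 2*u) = (s^2 - 4*s*u - 4*s + 16*u)/(s - 2*u)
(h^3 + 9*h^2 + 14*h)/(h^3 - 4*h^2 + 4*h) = (h^2 + 9*h + 14)/(h^2 - 4*h + 4)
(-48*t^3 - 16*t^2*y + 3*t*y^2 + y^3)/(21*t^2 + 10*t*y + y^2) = (-16*t^2 + y^2)/(7*t + y)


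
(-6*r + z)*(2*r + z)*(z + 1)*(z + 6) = -12*r^2*z^2 - 84*r^2*z - 72*r^2 - 4*r*z^3 - 28*r*z^2 - 24*r*z + z^4 + 7*z^3 + 6*z^2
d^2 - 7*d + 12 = (d - 4)*(d - 3)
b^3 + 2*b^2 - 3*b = b*(b - 1)*(b + 3)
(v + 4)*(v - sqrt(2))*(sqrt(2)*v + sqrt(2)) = sqrt(2)*v^3 - 2*v^2 + 5*sqrt(2)*v^2 - 10*v + 4*sqrt(2)*v - 8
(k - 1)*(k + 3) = k^2 + 2*k - 3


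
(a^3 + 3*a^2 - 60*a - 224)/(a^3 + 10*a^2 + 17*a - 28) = (a - 8)/(a - 1)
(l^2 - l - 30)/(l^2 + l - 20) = (l - 6)/(l - 4)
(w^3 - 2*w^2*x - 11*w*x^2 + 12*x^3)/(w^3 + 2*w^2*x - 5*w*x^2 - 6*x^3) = (-w^2 + 5*w*x - 4*x^2)/(-w^2 + w*x + 2*x^2)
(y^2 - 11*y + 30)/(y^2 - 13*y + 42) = (y - 5)/(y - 7)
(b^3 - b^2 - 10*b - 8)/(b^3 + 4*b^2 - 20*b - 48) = (b + 1)/(b + 6)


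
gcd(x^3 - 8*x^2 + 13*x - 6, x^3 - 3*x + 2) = x^2 - 2*x + 1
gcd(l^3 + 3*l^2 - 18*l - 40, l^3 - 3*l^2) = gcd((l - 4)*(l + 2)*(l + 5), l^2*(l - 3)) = 1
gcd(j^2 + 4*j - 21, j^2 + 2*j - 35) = j + 7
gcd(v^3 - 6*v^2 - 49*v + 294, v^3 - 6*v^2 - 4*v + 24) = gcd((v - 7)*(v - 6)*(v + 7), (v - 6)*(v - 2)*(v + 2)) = v - 6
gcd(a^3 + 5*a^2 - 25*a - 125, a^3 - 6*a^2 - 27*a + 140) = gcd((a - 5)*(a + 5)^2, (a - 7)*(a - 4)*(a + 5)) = a + 5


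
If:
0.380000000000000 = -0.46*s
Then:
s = -0.83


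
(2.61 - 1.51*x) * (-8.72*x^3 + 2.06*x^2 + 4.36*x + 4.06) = 13.1672*x^4 - 25.8698*x^3 - 1.207*x^2 + 5.249*x + 10.5966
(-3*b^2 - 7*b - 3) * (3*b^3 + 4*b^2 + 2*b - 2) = -9*b^5 - 33*b^4 - 43*b^3 - 20*b^2 + 8*b + 6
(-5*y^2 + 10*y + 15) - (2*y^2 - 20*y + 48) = -7*y^2 + 30*y - 33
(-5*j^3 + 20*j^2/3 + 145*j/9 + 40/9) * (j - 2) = -5*j^4 + 50*j^3/3 + 25*j^2/9 - 250*j/9 - 80/9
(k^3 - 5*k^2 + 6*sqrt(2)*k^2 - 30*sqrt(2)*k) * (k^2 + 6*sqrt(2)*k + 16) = k^5 - 5*k^4 + 12*sqrt(2)*k^4 - 60*sqrt(2)*k^3 + 88*k^3 - 440*k^2 + 96*sqrt(2)*k^2 - 480*sqrt(2)*k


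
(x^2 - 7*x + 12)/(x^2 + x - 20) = (x - 3)/(x + 5)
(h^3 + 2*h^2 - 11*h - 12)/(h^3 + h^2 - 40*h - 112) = (h^2 - 2*h - 3)/(h^2 - 3*h - 28)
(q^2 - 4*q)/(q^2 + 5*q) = (q - 4)/(q + 5)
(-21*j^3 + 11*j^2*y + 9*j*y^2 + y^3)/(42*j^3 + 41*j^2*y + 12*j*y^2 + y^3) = (-j + y)/(2*j + y)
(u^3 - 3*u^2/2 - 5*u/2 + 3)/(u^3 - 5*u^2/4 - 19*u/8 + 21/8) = 4*(u - 2)/(4*u - 7)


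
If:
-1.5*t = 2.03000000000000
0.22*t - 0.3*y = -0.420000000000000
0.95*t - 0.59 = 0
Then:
No Solution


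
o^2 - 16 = (o - 4)*(o + 4)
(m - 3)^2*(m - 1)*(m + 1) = m^4 - 6*m^3 + 8*m^2 + 6*m - 9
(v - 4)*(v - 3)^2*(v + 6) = v^4 - 4*v^3 - 27*v^2 + 162*v - 216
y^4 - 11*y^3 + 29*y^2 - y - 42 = (y - 7)*(y - 3)*(y - 2)*(y + 1)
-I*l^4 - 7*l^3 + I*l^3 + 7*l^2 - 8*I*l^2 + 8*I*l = l*(l - 8*I)*(l + I)*(-I*l + I)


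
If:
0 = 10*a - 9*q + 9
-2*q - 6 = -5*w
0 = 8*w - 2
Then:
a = -243/80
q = -19/8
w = 1/4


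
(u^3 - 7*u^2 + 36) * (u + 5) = u^4 - 2*u^3 - 35*u^2 + 36*u + 180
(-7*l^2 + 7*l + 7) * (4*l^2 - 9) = -28*l^4 + 28*l^3 + 91*l^2 - 63*l - 63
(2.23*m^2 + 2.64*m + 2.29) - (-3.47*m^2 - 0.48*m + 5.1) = 5.7*m^2 + 3.12*m - 2.81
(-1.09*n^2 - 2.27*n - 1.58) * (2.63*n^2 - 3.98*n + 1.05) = -2.8667*n^4 - 1.6319*n^3 + 3.7347*n^2 + 3.9049*n - 1.659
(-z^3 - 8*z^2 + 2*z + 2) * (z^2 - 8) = -z^5 - 8*z^4 + 10*z^3 + 66*z^2 - 16*z - 16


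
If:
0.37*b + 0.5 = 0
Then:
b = -1.35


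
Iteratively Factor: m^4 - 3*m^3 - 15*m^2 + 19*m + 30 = (m + 1)*(m^3 - 4*m^2 - 11*m + 30) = (m - 2)*(m + 1)*(m^2 - 2*m - 15) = (m - 2)*(m + 1)*(m + 3)*(m - 5)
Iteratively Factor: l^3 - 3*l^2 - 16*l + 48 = (l + 4)*(l^2 - 7*l + 12) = (l - 3)*(l + 4)*(l - 4)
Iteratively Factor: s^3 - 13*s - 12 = (s + 1)*(s^2 - s - 12) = (s + 1)*(s + 3)*(s - 4)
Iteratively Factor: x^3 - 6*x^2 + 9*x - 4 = (x - 1)*(x^2 - 5*x + 4) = (x - 1)^2*(x - 4)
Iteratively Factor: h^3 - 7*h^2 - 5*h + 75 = (h - 5)*(h^2 - 2*h - 15) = (h - 5)^2*(h + 3)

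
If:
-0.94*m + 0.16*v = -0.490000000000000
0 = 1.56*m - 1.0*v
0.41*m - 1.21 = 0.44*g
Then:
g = -2.09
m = 0.71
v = 1.11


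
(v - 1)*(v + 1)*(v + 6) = v^3 + 6*v^2 - v - 6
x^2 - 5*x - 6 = (x - 6)*(x + 1)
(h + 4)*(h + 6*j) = h^2 + 6*h*j + 4*h + 24*j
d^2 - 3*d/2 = d*(d - 3/2)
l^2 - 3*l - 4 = (l - 4)*(l + 1)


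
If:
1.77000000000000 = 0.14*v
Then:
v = 12.64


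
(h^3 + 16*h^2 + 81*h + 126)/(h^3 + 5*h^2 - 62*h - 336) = (h + 3)/(h - 8)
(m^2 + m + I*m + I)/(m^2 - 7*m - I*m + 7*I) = (m^2 + m + I*m + I)/(m^2 - 7*m - I*m + 7*I)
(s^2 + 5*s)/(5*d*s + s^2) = (s + 5)/(5*d + s)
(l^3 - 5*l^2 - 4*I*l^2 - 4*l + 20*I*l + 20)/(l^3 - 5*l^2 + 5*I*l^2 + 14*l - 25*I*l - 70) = (l - 2*I)/(l + 7*I)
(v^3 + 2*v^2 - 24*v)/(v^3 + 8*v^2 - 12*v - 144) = v/(v + 6)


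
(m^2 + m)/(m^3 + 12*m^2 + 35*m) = (m + 1)/(m^2 + 12*m + 35)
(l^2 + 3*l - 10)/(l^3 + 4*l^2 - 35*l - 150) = (l - 2)/(l^2 - l - 30)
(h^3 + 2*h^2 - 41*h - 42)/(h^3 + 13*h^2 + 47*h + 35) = (h - 6)/(h + 5)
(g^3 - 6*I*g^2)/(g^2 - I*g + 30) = g^2/(g + 5*I)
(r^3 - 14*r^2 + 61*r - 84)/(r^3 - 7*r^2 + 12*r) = (r - 7)/r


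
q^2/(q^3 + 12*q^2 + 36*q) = q/(q^2 + 12*q + 36)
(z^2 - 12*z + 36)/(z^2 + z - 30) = (z^2 - 12*z + 36)/(z^2 + z - 30)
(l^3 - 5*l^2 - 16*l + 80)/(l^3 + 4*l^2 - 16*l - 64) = (l - 5)/(l + 4)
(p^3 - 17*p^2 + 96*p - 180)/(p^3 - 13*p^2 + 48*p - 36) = (p - 5)/(p - 1)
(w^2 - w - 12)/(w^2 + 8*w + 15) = (w - 4)/(w + 5)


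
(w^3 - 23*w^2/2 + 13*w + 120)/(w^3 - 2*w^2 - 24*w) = (w^2 - 11*w/2 - 20)/(w*(w + 4))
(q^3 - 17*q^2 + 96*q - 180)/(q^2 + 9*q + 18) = (q^3 - 17*q^2 + 96*q - 180)/(q^2 + 9*q + 18)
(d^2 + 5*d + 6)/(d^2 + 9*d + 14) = (d + 3)/(d + 7)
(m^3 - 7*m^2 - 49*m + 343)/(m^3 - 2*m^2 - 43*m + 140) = (m^2 - 14*m + 49)/(m^2 - 9*m + 20)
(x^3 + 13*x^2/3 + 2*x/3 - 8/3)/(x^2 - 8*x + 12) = (3*x^3 + 13*x^2 + 2*x - 8)/(3*(x^2 - 8*x + 12))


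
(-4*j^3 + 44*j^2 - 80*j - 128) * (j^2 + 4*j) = -4*j^5 + 28*j^4 + 96*j^3 - 448*j^2 - 512*j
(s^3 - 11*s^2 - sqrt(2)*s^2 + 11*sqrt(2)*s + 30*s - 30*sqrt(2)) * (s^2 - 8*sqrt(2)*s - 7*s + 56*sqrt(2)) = s^5 - 18*s^4 - 9*sqrt(2)*s^4 + 123*s^3 + 162*sqrt(2)*s^3 - 963*sqrt(2)*s^2 - 498*s^2 + 1712*s + 1890*sqrt(2)*s - 3360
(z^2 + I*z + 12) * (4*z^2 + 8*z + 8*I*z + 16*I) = 4*z^4 + 8*z^3 + 12*I*z^3 + 40*z^2 + 24*I*z^2 + 80*z + 96*I*z + 192*I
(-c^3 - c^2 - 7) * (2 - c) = c^4 - c^3 - 2*c^2 + 7*c - 14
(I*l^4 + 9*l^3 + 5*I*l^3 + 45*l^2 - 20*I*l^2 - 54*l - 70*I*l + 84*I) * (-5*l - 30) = -5*I*l^5 - 45*l^4 - 55*I*l^4 - 495*l^3 - 50*I*l^3 - 1080*l^2 + 950*I*l^2 + 1620*l + 1680*I*l - 2520*I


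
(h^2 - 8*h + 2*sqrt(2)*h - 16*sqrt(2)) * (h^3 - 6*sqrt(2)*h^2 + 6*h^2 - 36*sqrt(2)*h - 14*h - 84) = h^5 - 4*sqrt(2)*h^4 - 2*h^4 - 86*h^3 + 8*sqrt(2)*h^3 + 76*h^2 + 164*sqrt(2)*h^2 + 56*sqrt(2)*h + 1824*h + 1344*sqrt(2)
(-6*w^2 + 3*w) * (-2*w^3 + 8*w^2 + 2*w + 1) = 12*w^5 - 54*w^4 + 12*w^3 + 3*w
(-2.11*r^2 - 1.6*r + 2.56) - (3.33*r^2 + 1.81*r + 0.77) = -5.44*r^2 - 3.41*r + 1.79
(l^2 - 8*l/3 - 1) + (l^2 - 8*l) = 2*l^2 - 32*l/3 - 1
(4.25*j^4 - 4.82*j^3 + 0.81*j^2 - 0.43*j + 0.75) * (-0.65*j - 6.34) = -2.7625*j^5 - 23.812*j^4 + 30.0323*j^3 - 4.8559*j^2 + 2.2387*j - 4.755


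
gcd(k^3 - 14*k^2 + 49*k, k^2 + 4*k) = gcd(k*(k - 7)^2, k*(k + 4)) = k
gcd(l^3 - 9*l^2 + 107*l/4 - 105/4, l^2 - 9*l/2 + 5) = l - 5/2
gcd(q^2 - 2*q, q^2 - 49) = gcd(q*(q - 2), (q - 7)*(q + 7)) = 1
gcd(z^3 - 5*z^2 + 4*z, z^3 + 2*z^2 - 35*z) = z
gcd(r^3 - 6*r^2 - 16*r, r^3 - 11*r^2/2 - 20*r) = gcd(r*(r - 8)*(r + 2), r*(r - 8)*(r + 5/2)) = r^2 - 8*r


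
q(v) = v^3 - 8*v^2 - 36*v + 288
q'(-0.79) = -21.49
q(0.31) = 276.10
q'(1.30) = -51.73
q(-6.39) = -69.53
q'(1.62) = -54.05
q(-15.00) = -4347.00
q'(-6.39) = 188.74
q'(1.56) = -53.66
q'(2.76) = -57.31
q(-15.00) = -4347.00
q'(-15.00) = 879.00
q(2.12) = 185.25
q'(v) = 3*v^2 - 16*v - 36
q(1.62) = 212.94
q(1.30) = 229.88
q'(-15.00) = 879.00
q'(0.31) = -40.67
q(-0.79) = 310.95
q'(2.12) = -56.44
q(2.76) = 148.72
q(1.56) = 216.17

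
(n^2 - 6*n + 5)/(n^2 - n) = (n - 5)/n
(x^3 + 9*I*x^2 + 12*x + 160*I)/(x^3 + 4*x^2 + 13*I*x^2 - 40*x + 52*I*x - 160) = (x - 4*I)/(x + 4)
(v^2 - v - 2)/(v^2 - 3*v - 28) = (-v^2 + v + 2)/(-v^2 + 3*v + 28)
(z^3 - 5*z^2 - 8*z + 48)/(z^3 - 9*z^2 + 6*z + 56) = (z^2 - z - 12)/(z^2 - 5*z - 14)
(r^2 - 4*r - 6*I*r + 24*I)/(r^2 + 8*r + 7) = (r^2 - 4*r - 6*I*r + 24*I)/(r^2 + 8*r + 7)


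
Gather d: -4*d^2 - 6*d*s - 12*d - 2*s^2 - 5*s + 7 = -4*d^2 + d*(-6*s - 12) - 2*s^2 - 5*s + 7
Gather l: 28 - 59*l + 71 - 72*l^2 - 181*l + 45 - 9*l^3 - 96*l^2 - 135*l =-9*l^3 - 168*l^2 - 375*l + 144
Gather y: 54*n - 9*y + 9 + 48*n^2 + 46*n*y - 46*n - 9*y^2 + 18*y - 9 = 48*n^2 + 8*n - 9*y^2 + y*(46*n + 9)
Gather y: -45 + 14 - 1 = -32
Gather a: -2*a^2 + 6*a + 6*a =-2*a^2 + 12*a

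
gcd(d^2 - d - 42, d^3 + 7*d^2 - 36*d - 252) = d + 6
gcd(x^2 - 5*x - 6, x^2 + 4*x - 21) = 1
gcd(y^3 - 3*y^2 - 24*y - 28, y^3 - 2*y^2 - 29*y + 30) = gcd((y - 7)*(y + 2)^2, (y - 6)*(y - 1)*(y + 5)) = 1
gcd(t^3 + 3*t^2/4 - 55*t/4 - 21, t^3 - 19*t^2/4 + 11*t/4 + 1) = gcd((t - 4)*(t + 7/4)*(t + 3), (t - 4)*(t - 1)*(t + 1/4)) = t - 4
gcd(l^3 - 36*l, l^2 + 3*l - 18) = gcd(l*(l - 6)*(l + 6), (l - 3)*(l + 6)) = l + 6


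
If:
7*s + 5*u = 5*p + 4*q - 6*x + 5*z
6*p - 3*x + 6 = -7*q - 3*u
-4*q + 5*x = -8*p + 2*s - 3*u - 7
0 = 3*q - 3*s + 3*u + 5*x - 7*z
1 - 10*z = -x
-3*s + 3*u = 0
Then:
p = -63466/73571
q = 5601/73571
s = -25210/73571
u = -25210/73571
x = 8069/73571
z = 8164/73571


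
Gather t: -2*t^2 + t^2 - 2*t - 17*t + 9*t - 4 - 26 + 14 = -t^2 - 10*t - 16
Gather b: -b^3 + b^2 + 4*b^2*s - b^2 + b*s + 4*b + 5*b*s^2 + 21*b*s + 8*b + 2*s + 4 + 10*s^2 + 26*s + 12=-b^3 + 4*b^2*s + b*(5*s^2 + 22*s + 12) + 10*s^2 + 28*s + 16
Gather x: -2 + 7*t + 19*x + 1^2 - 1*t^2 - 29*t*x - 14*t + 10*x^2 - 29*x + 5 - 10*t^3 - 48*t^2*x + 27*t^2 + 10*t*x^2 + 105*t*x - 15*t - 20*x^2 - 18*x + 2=-10*t^3 + 26*t^2 - 22*t + x^2*(10*t - 10) + x*(-48*t^2 + 76*t - 28) + 6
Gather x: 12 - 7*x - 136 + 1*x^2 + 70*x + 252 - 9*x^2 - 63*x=128 - 8*x^2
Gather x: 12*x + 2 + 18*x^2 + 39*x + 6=18*x^2 + 51*x + 8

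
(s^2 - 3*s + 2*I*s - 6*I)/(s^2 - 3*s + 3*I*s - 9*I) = (s + 2*I)/(s + 3*I)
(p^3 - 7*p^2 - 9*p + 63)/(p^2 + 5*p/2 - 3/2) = 2*(p^2 - 10*p + 21)/(2*p - 1)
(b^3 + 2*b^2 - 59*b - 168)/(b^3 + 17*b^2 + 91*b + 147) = (b - 8)/(b + 7)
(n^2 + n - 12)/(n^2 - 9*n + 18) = (n + 4)/(n - 6)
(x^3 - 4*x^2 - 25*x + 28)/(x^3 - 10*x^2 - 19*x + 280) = (x^2 + 3*x - 4)/(x^2 - 3*x - 40)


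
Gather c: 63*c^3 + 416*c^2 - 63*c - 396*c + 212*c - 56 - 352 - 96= 63*c^3 + 416*c^2 - 247*c - 504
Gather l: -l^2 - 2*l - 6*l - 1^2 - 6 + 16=-l^2 - 8*l + 9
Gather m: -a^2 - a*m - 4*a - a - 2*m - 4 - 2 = -a^2 - 5*a + m*(-a - 2) - 6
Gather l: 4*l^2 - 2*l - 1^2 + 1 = 4*l^2 - 2*l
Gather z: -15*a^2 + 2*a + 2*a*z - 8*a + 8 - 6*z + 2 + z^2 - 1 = -15*a^2 - 6*a + z^2 + z*(2*a - 6) + 9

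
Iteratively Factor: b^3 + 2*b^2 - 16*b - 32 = (b + 2)*(b^2 - 16) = (b + 2)*(b + 4)*(b - 4)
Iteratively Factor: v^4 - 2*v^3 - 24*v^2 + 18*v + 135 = (v - 3)*(v^3 + v^2 - 21*v - 45) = (v - 3)*(v + 3)*(v^2 - 2*v - 15) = (v - 3)*(v + 3)^2*(v - 5)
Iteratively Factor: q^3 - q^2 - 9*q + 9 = (q - 3)*(q^2 + 2*q - 3) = (q - 3)*(q + 3)*(q - 1)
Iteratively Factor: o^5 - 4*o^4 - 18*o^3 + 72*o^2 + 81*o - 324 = (o + 3)*(o^4 - 7*o^3 + 3*o^2 + 63*o - 108) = (o - 3)*(o + 3)*(o^3 - 4*o^2 - 9*o + 36) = (o - 3)*(o + 3)^2*(o^2 - 7*o + 12) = (o - 3)^2*(o + 3)^2*(o - 4)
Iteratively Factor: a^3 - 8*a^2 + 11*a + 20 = (a + 1)*(a^2 - 9*a + 20) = (a - 4)*(a + 1)*(a - 5)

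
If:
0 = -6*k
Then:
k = 0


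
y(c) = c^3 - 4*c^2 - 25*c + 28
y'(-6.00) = 131.00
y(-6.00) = -182.00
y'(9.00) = 146.00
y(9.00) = 208.00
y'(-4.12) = 58.88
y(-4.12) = -6.83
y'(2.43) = -26.73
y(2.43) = -42.02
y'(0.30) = -27.13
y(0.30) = 20.17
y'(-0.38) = -21.53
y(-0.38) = 36.87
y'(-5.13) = 94.99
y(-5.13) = -84.02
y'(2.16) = -28.28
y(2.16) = -34.58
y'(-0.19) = -23.37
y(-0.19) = 32.60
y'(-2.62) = 16.55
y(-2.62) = 48.06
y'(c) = 3*c^2 - 8*c - 25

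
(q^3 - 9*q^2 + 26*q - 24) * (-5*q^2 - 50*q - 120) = -5*q^5 - 5*q^4 + 200*q^3 - 100*q^2 - 1920*q + 2880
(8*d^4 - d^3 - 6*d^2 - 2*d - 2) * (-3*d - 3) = -24*d^5 - 21*d^4 + 21*d^3 + 24*d^2 + 12*d + 6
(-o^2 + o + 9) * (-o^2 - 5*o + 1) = o^4 + 4*o^3 - 15*o^2 - 44*o + 9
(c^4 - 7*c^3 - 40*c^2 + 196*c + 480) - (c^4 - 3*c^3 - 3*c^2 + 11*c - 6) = -4*c^3 - 37*c^2 + 185*c + 486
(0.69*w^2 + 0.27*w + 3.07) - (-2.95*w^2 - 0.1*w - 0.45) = 3.64*w^2 + 0.37*w + 3.52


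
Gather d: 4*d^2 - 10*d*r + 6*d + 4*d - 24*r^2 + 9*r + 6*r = 4*d^2 + d*(10 - 10*r) - 24*r^2 + 15*r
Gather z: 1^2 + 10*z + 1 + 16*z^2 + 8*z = 16*z^2 + 18*z + 2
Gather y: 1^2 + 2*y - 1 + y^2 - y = y^2 + y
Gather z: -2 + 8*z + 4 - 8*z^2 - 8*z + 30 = 32 - 8*z^2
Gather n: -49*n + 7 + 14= 21 - 49*n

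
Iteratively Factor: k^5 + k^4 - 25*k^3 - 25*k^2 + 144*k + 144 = (k + 4)*(k^4 - 3*k^3 - 13*k^2 + 27*k + 36) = (k - 4)*(k + 4)*(k^3 + k^2 - 9*k - 9) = (k - 4)*(k + 1)*(k + 4)*(k^2 - 9) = (k - 4)*(k - 3)*(k + 1)*(k + 4)*(k + 3)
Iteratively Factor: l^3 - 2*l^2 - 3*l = (l + 1)*(l^2 - 3*l) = (l - 3)*(l + 1)*(l)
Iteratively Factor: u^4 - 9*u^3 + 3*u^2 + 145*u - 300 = (u - 5)*(u^3 - 4*u^2 - 17*u + 60) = (u - 5)*(u - 3)*(u^2 - u - 20) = (u - 5)*(u - 3)*(u + 4)*(u - 5)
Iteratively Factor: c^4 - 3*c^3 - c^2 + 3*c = (c - 3)*(c^3 - c) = c*(c - 3)*(c^2 - 1) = c*(c - 3)*(c - 1)*(c + 1)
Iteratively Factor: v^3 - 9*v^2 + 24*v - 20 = (v - 2)*(v^2 - 7*v + 10) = (v - 5)*(v - 2)*(v - 2)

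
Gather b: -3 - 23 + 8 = -18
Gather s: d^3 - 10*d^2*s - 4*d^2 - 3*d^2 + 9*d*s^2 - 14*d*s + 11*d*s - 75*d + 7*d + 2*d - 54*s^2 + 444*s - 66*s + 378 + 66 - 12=d^3 - 7*d^2 - 66*d + s^2*(9*d - 54) + s*(-10*d^2 - 3*d + 378) + 432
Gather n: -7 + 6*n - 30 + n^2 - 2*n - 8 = n^2 + 4*n - 45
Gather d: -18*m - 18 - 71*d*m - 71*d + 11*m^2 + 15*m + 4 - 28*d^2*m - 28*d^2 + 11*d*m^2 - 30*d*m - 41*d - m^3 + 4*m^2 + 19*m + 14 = d^2*(-28*m - 28) + d*(11*m^2 - 101*m - 112) - m^3 + 15*m^2 + 16*m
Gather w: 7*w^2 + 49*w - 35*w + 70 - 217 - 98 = 7*w^2 + 14*w - 245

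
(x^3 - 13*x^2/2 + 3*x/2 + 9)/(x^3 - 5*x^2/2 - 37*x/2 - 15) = (2*x - 3)/(2*x + 5)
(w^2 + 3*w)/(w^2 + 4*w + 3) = w/(w + 1)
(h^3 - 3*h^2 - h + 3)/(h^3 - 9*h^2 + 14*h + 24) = (h^2 - 4*h + 3)/(h^2 - 10*h + 24)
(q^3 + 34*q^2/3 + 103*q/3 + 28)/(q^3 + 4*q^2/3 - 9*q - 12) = (q + 7)/(q - 3)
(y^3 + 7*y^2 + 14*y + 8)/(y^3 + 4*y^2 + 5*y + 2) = (y + 4)/(y + 1)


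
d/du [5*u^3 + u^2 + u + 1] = 15*u^2 + 2*u + 1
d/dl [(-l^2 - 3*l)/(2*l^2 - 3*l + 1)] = (9*l^2 - 2*l - 3)/(4*l^4 - 12*l^3 + 13*l^2 - 6*l + 1)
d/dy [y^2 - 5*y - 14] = 2*y - 5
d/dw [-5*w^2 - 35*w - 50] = -10*w - 35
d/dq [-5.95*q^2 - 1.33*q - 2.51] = -11.9*q - 1.33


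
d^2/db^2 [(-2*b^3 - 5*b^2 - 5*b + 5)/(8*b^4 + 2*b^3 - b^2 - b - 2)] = 2*(-128*b^9 - 960*b^8 - 2208*b^7 + 2384*b^6 + 624*b^5 - 1368*b^4 - 1108*b^3 + 363*b^2 + 81*b - 15)/(512*b^12 + 384*b^11 - 96*b^10 - 280*b^9 - 468*b^8 - 150*b^7 + 107*b^6 + 123*b^5 + 111*b^4 + 11*b^3 - 18*b^2 - 12*b - 8)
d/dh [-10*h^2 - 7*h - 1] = -20*h - 7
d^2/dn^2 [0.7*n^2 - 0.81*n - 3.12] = 1.40000000000000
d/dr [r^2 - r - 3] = 2*r - 1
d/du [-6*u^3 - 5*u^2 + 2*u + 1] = -18*u^2 - 10*u + 2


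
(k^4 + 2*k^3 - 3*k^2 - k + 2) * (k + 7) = k^5 + 9*k^4 + 11*k^3 - 22*k^2 - 5*k + 14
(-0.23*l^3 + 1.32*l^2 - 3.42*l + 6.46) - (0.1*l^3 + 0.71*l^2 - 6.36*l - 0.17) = -0.33*l^3 + 0.61*l^2 + 2.94*l + 6.63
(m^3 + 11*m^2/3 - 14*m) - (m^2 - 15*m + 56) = m^3 + 8*m^2/3 + m - 56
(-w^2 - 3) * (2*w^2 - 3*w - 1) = -2*w^4 + 3*w^3 - 5*w^2 + 9*w + 3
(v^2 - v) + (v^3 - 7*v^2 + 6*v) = v^3 - 6*v^2 + 5*v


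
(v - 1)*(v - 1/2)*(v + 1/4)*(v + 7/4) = v^4 + v^3/2 - 33*v^2/16 + 11*v/32 + 7/32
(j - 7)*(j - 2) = j^2 - 9*j + 14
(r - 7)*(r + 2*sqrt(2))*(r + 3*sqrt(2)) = r^3 - 7*r^2 + 5*sqrt(2)*r^2 - 35*sqrt(2)*r + 12*r - 84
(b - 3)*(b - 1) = b^2 - 4*b + 3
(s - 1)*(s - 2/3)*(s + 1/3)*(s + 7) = s^4 + 17*s^3/3 - 83*s^2/9 + s + 14/9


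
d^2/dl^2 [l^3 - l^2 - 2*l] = 6*l - 2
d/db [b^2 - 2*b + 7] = 2*b - 2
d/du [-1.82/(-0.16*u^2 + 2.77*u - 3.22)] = (5.0414 - 0.5824*u)/(0.16*u^2 - 2.77*u + 3.22)^2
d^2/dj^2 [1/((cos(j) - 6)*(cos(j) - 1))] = (-4*sin(j)^4 + 27*sin(j)^2 - 273*cos(j)/4 + 21*cos(3*j)/4 + 63)/((cos(j) - 6)^3*(cos(j) - 1)^3)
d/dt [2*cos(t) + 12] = -2*sin(t)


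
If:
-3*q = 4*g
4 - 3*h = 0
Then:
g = -3*q/4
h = 4/3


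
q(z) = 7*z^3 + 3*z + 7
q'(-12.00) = 3027.00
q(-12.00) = -12125.00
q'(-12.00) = 3027.00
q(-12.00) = -12125.00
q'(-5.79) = 707.01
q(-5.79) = -1369.10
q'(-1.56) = 54.11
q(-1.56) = -24.25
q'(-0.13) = 3.35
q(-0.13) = 6.59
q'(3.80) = 306.24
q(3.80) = 402.50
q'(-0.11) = 3.25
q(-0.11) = 6.66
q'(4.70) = 466.89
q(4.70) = 747.86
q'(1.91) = 79.61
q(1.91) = 61.51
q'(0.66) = 12.15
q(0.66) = 10.99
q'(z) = 21*z^2 + 3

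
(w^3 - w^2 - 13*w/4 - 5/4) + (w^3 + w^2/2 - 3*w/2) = 2*w^3 - w^2/2 - 19*w/4 - 5/4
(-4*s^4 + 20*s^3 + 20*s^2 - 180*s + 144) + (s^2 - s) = -4*s^4 + 20*s^3 + 21*s^2 - 181*s + 144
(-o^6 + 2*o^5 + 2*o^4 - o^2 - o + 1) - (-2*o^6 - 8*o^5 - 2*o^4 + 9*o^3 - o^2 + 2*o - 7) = o^6 + 10*o^5 + 4*o^4 - 9*o^3 - 3*o + 8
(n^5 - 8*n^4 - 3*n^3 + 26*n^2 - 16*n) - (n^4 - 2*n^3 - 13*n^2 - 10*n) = n^5 - 9*n^4 - n^3 + 39*n^2 - 6*n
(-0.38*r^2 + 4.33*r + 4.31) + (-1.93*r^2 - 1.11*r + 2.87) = -2.31*r^2 + 3.22*r + 7.18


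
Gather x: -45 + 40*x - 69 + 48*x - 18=88*x - 132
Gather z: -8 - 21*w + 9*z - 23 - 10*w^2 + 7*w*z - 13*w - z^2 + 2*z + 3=-10*w^2 - 34*w - z^2 + z*(7*w + 11) - 28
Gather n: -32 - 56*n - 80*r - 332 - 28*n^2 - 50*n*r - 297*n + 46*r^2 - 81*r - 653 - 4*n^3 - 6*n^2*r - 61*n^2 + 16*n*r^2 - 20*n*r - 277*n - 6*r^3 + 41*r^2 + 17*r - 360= -4*n^3 + n^2*(-6*r - 89) + n*(16*r^2 - 70*r - 630) - 6*r^3 + 87*r^2 - 144*r - 1377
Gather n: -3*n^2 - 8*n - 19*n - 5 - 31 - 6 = -3*n^2 - 27*n - 42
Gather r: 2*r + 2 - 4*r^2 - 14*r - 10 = -4*r^2 - 12*r - 8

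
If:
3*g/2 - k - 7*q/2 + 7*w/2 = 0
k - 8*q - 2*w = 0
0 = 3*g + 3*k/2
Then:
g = -w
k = 2*w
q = 0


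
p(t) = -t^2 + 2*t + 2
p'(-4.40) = 10.80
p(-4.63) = -28.70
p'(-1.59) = 5.18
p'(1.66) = -1.32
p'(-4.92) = 11.84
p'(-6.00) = 14.00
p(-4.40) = -26.16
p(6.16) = -23.63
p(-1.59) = -3.71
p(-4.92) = -32.05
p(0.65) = 2.88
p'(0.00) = 2.00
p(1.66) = 2.56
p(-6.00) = -46.00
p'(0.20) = 1.60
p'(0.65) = 0.70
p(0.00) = 2.00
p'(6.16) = -10.32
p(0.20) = 2.36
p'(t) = 2 - 2*t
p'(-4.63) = 11.26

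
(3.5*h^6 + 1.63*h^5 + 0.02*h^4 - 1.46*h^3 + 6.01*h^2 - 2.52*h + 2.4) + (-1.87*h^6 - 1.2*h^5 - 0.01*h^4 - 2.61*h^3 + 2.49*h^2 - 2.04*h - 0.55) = 1.63*h^6 + 0.43*h^5 + 0.01*h^4 - 4.07*h^3 + 8.5*h^2 - 4.56*h + 1.85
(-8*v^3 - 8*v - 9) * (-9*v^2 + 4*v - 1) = 72*v^5 - 32*v^4 + 80*v^3 + 49*v^2 - 28*v + 9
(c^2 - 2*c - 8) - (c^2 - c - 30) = 22 - c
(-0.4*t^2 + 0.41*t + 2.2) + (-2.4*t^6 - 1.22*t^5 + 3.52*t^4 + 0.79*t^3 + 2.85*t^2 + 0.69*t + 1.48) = -2.4*t^6 - 1.22*t^5 + 3.52*t^4 + 0.79*t^3 + 2.45*t^2 + 1.1*t + 3.68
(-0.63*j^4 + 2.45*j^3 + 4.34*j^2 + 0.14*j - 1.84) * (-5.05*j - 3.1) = 3.1815*j^5 - 10.4195*j^4 - 29.512*j^3 - 14.161*j^2 + 8.858*j + 5.704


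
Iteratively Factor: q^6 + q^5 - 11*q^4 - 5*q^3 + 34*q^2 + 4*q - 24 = (q - 1)*(q^5 + 2*q^4 - 9*q^3 - 14*q^2 + 20*q + 24) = (q - 1)*(q + 3)*(q^4 - q^3 - 6*q^2 + 4*q + 8) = (q - 2)*(q - 1)*(q + 3)*(q^3 + q^2 - 4*q - 4) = (q - 2)^2*(q - 1)*(q + 3)*(q^2 + 3*q + 2) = (q - 2)^2*(q - 1)*(q + 1)*(q + 3)*(q + 2)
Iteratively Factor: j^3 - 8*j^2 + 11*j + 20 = (j - 5)*(j^2 - 3*j - 4) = (j - 5)*(j - 4)*(j + 1)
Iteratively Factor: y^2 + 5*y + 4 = (y + 4)*(y + 1)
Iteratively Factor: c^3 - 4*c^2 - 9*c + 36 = (c - 4)*(c^2 - 9) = (c - 4)*(c + 3)*(c - 3)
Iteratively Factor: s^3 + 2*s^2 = (s + 2)*(s^2) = s*(s + 2)*(s)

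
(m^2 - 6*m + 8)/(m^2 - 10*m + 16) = (m - 4)/(m - 8)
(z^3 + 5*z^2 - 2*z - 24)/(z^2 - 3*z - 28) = (z^2 + z - 6)/(z - 7)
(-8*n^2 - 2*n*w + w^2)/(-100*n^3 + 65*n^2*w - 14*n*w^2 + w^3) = (2*n + w)/(25*n^2 - 10*n*w + w^2)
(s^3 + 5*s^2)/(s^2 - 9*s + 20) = s^2*(s + 5)/(s^2 - 9*s + 20)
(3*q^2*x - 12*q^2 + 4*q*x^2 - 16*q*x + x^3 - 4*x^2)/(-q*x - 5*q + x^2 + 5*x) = (-3*q^2*x + 12*q^2 - 4*q*x^2 + 16*q*x - x^3 + 4*x^2)/(q*x + 5*q - x^2 - 5*x)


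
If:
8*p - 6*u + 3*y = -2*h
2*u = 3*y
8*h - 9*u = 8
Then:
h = 27*y/16 + 1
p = 21*y/64 - 1/4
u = 3*y/2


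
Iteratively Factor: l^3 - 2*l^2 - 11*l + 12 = (l + 3)*(l^2 - 5*l + 4) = (l - 1)*(l + 3)*(l - 4)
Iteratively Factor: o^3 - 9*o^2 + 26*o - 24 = (o - 4)*(o^2 - 5*o + 6) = (o - 4)*(o - 3)*(o - 2)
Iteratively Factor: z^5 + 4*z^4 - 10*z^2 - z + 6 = (z - 1)*(z^4 + 5*z^3 + 5*z^2 - 5*z - 6) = (z - 1)*(z + 2)*(z^3 + 3*z^2 - z - 3) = (z - 1)*(z + 2)*(z + 3)*(z^2 - 1) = (z - 1)^2*(z + 2)*(z + 3)*(z + 1)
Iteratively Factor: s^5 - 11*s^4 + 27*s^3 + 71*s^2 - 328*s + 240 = (s - 1)*(s^4 - 10*s^3 + 17*s^2 + 88*s - 240) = (s - 4)*(s - 1)*(s^3 - 6*s^2 - 7*s + 60) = (s - 4)^2*(s - 1)*(s^2 - 2*s - 15) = (s - 4)^2*(s - 1)*(s + 3)*(s - 5)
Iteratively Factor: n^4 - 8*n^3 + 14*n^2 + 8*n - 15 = (n - 1)*(n^3 - 7*n^2 + 7*n + 15) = (n - 5)*(n - 1)*(n^2 - 2*n - 3) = (n - 5)*(n - 1)*(n + 1)*(n - 3)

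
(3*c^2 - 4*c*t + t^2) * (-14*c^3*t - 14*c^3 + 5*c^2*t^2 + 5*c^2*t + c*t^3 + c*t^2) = -42*c^5*t - 42*c^5 + 71*c^4*t^2 + 71*c^4*t - 31*c^3*t^3 - 31*c^3*t^2 + c^2*t^4 + c^2*t^3 + c*t^5 + c*t^4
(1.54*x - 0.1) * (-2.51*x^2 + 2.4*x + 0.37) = -3.8654*x^3 + 3.947*x^2 + 0.3298*x - 0.037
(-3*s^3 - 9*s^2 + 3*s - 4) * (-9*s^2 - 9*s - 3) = 27*s^5 + 108*s^4 + 63*s^3 + 36*s^2 + 27*s + 12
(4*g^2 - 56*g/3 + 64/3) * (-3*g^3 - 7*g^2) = -12*g^5 + 28*g^4 + 200*g^3/3 - 448*g^2/3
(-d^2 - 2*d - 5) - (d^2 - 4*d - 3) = -2*d^2 + 2*d - 2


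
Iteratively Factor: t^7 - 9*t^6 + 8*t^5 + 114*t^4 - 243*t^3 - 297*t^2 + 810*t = (t + 2)*(t^6 - 11*t^5 + 30*t^4 + 54*t^3 - 351*t^2 + 405*t) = (t - 3)*(t + 2)*(t^5 - 8*t^4 + 6*t^3 + 72*t^2 - 135*t) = t*(t - 3)*(t + 2)*(t^4 - 8*t^3 + 6*t^2 + 72*t - 135) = t*(t - 3)^2*(t + 2)*(t^3 - 5*t^2 - 9*t + 45) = t*(t - 5)*(t - 3)^2*(t + 2)*(t^2 - 9) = t*(t - 5)*(t - 3)^3*(t + 2)*(t + 3)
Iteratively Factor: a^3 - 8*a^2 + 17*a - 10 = (a - 1)*(a^2 - 7*a + 10) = (a - 2)*(a - 1)*(a - 5)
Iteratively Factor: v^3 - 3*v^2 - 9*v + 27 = (v + 3)*(v^2 - 6*v + 9) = (v - 3)*(v + 3)*(v - 3)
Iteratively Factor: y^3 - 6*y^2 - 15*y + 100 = (y - 5)*(y^2 - y - 20) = (y - 5)*(y + 4)*(y - 5)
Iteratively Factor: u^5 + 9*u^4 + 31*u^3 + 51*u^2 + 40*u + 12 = (u + 3)*(u^4 + 6*u^3 + 13*u^2 + 12*u + 4) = (u + 1)*(u + 3)*(u^3 + 5*u^2 + 8*u + 4) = (u + 1)*(u + 2)*(u + 3)*(u^2 + 3*u + 2) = (u + 1)^2*(u + 2)*(u + 3)*(u + 2)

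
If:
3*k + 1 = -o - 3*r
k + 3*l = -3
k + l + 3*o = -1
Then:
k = -27*r/25 - 9/25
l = 9*r/25 - 22/25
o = 6*r/25 + 2/25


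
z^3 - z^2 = z^2*(z - 1)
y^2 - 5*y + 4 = (y - 4)*(y - 1)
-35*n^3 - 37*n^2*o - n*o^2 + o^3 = (-7*n + o)*(n + o)*(5*n + o)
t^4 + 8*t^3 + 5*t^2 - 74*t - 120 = (t - 3)*(t + 2)*(t + 4)*(t + 5)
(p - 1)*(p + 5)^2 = p^3 + 9*p^2 + 15*p - 25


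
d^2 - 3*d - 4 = (d - 4)*(d + 1)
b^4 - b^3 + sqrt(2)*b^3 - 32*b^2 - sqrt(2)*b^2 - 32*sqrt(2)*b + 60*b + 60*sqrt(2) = (b - 5)*(b - 2)*(b + 6)*(b + sqrt(2))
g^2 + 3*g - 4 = (g - 1)*(g + 4)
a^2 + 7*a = a*(a + 7)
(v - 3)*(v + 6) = v^2 + 3*v - 18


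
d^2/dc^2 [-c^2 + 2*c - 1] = -2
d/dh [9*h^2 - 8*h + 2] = 18*h - 8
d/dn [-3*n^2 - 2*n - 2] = -6*n - 2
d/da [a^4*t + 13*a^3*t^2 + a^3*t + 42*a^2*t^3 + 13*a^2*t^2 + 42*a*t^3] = t*(4*a^3 + 39*a^2*t + 3*a^2 + 84*a*t^2 + 26*a*t + 42*t^2)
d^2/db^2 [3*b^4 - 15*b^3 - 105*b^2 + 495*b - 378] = 36*b^2 - 90*b - 210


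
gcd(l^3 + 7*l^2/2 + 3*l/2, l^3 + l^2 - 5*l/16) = l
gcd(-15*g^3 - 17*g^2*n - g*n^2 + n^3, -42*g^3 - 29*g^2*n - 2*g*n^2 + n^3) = 3*g + n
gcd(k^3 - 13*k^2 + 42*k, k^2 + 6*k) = k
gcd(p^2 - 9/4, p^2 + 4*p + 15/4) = p + 3/2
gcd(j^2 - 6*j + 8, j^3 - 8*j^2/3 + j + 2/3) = j - 2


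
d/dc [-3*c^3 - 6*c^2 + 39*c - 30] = -9*c^2 - 12*c + 39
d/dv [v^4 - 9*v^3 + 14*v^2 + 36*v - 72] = 4*v^3 - 27*v^2 + 28*v + 36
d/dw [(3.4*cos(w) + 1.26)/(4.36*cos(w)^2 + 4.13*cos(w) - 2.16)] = (14.824*cos(w)^2 + 10.9872*cos(w) + 12.5478)*sin(w)/(19.0096*cos(w)^4 + 36.0136*cos(w)^3 - 1.77830000000001*cos(w)^2 - 17.8416*cos(w) + 4.6656)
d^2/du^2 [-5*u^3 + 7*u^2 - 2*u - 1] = 14 - 30*u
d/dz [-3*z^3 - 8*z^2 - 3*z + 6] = -9*z^2 - 16*z - 3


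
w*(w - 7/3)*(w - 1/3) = w^3 - 8*w^2/3 + 7*w/9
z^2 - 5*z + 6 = (z - 3)*(z - 2)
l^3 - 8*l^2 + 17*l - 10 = (l - 5)*(l - 2)*(l - 1)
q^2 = q^2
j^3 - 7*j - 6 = (j - 3)*(j + 1)*(j + 2)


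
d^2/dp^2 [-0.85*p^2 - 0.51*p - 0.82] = -1.70000000000000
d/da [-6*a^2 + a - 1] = 1 - 12*a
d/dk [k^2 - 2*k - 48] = 2*k - 2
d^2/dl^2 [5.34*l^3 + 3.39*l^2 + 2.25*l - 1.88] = 32.04*l + 6.78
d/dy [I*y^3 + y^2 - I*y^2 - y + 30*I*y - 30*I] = 3*I*y^2 + 2*y*(1 - I) - 1 + 30*I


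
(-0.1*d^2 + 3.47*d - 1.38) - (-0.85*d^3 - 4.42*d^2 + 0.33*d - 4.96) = 0.85*d^3 + 4.32*d^2 + 3.14*d + 3.58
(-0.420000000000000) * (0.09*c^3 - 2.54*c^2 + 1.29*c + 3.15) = -0.0378*c^3 + 1.0668*c^2 - 0.5418*c - 1.323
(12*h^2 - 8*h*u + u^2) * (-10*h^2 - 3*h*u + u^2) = -120*h^4 + 44*h^3*u + 26*h^2*u^2 - 11*h*u^3 + u^4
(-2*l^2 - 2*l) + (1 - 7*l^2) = -9*l^2 - 2*l + 1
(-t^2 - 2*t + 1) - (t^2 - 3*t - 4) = -2*t^2 + t + 5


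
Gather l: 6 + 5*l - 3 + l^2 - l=l^2 + 4*l + 3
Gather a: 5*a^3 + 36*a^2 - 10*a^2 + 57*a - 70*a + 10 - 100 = 5*a^3 + 26*a^2 - 13*a - 90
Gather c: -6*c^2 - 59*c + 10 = -6*c^2 - 59*c + 10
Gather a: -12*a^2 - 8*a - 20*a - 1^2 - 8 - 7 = -12*a^2 - 28*a - 16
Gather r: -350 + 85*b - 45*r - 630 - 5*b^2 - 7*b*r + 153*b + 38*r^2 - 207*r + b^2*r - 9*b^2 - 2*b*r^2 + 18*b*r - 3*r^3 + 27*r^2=-14*b^2 + 238*b - 3*r^3 + r^2*(65 - 2*b) + r*(b^2 + 11*b - 252) - 980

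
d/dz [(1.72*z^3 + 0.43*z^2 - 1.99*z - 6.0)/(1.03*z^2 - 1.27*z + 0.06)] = (1.7716*z^4 - 4.3688*z^3 + 1.8132*z^2 + 12.4116*z - 7.7394)/(1.0609*z^4 - 2.6162*z^3 + 1.7365*z^2 - 0.1524*z + 0.0036)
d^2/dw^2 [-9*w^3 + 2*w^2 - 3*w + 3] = 4 - 54*w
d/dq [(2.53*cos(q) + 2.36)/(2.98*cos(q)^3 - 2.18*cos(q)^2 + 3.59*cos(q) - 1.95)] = (15.0788*cos(q)^3 + 15.583*cos(q)^2 - 10.2896*cos(q) + 13.4059)*sin(q)/(8.8804*cos(q)^6 - 12.9928*cos(q)^5 + 26.1488*cos(q)^4 - 27.2744*cos(q)^3 + 21.3901*cos(q)^2 - 14.001*cos(q) + 3.8025)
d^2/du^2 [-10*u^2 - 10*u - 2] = -20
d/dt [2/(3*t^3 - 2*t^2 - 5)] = 2*t*(4 - 9*t)/(-3*t^3 + 2*t^2 + 5)^2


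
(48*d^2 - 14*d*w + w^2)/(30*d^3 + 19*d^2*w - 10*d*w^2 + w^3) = (-8*d + w)/(-5*d^2 - 4*d*w + w^2)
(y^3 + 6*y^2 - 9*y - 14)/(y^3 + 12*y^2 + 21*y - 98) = (y + 1)/(y + 7)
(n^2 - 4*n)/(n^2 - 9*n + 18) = n*(n - 4)/(n^2 - 9*n + 18)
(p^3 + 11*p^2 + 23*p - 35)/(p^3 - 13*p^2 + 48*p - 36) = (p^2 + 12*p + 35)/(p^2 - 12*p + 36)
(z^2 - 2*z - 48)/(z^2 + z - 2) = (z^2 - 2*z - 48)/(z^2 + z - 2)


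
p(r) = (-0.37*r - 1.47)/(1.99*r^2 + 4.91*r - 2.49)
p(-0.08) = 0.50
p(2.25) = -0.12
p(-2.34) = 0.20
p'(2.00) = 0.10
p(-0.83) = 0.22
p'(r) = (-3.98*r - 4.91)*(-0.37*r - 1.47)/(1.99*r^2 + 4.91*r - 2.49)^2 - 0.37/(1.99*r^2 + 4.91*r - 2.49) = (0.7363*r^2 + 5.8506*r + 8.139)/(3.9601*r^4 + 19.5418*r^3 + 14.1979*r^2 - 24.4518*r + 6.2001)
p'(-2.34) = -0.16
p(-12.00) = 0.01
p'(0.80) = 1.81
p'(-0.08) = 0.93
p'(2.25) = 0.07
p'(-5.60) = -0.00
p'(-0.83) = 0.14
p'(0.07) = 1.87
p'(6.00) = 0.01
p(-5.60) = 0.02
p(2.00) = -0.14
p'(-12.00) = 0.00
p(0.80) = -0.65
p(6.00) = -0.04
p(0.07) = 0.70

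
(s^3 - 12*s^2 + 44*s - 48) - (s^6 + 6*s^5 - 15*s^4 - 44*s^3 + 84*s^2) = -s^6 - 6*s^5 + 15*s^4 + 45*s^3 - 96*s^2 + 44*s - 48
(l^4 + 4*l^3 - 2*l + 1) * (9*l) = 9*l^5 + 36*l^4 - 18*l^2 + 9*l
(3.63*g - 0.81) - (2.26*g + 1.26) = 1.37*g - 2.07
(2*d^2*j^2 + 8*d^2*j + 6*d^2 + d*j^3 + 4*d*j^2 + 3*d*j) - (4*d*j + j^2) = 2*d^2*j^2 + 8*d^2*j + 6*d^2 + d*j^3 + 4*d*j^2 - d*j - j^2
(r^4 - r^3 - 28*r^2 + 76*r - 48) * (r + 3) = r^5 + 2*r^4 - 31*r^3 - 8*r^2 + 180*r - 144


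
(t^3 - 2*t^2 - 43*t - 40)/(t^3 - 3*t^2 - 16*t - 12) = (t^2 - 3*t - 40)/(t^2 - 4*t - 12)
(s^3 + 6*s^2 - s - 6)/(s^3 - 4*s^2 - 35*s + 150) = (s^2 - 1)/(s^2 - 10*s + 25)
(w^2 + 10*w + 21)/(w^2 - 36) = (w^2 + 10*w + 21)/(w^2 - 36)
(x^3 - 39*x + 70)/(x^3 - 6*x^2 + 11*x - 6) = (x^2 + 2*x - 35)/(x^2 - 4*x + 3)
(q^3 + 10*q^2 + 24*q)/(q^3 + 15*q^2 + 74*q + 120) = q/(q + 5)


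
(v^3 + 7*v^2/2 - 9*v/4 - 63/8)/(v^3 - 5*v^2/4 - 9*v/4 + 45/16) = 2*(2*v + 7)/(4*v - 5)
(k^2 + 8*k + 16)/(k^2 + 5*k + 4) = (k + 4)/(k + 1)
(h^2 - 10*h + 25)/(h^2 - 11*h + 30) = (h - 5)/(h - 6)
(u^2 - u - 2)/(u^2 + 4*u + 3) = (u - 2)/(u + 3)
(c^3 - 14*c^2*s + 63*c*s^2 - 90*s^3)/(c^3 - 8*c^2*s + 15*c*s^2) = (c - 6*s)/c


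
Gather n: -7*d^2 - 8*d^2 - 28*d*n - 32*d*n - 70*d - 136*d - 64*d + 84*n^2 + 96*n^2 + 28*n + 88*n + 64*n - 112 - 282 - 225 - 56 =-15*d^2 - 270*d + 180*n^2 + n*(180 - 60*d) - 675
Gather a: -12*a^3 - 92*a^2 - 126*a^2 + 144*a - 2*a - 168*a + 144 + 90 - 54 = -12*a^3 - 218*a^2 - 26*a + 180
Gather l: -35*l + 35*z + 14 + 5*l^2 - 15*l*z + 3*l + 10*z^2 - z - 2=5*l^2 + l*(-15*z - 32) + 10*z^2 + 34*z + 12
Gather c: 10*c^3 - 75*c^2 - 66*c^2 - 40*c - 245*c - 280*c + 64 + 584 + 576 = 10*c^3 - 141*c^2 - 565*c + 1224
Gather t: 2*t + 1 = 2*t + 1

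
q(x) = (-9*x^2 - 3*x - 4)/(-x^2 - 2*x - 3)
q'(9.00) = 0.16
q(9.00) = 7.45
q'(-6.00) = 0.36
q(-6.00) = 11.48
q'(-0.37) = -2.43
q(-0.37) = 1.72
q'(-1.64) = -5.87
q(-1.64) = 9.66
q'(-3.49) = 0.34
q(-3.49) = 12.58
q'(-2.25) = -2.09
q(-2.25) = 12.02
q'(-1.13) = -7.82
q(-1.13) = 6.00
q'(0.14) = 0.71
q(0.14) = 1.39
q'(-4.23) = 0.48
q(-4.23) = 12.25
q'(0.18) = 0.85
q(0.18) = 1.42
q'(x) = (-18*x - 3)/(-x^2 - 2*x - 3) + (2*x + 2)*(-9*x^2 - 3*x - 4)/(-x^2 - 2*x - 3)^2 = (15*x^2 + 46*x + 1)/(x^4 + 4*x^3 + 10*x^2 + 12*x + 9)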